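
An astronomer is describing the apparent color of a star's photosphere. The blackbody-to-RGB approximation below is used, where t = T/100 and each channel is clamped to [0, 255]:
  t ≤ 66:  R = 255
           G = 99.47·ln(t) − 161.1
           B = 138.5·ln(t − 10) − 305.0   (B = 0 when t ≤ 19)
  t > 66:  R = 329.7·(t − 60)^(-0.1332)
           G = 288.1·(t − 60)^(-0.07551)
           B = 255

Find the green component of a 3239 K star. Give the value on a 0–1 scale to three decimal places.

0.725

t = 3239/100 = 32.39; the t ≤ 66 branch applies.
G = 99.47·ln 32.39 − 161.1 = 99.47·3.4778 − 161.1 = 184.842.
On a 0–1 scale: 184.842/255 = 0.7249 → 0.725.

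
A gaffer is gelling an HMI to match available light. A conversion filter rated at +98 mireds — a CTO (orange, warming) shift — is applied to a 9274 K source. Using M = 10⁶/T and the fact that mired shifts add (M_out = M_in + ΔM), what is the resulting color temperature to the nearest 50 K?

4850 K

M_in = 10⁶/9274 = 107.83 mireds.
M_out = 107.83 + (+98) = 205.83 mireds.
T_out = 10⁶/205.83 = 4858.4 K → 4850 K.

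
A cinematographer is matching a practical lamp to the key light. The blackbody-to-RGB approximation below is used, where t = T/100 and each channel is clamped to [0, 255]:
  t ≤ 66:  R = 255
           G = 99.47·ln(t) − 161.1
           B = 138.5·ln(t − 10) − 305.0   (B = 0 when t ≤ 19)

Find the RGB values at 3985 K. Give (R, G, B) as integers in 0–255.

t = 3985/100 = 39.85; the t ≤ 66 branch applies.
R = 255 by definition for t ≤ 66.
G = 99.47·ln 39.85 − 161.1 = 99.47·3.6851 − 161.1 = 205.459.
B = 138.5·ln(39.85 − 10) − 305.0 = 138.5·ln 29.85 − 305.0 = 138.5·3.3962 − 305.0 = 165.372.
Rounded: (255, 205, 165).

(255, 205, 165)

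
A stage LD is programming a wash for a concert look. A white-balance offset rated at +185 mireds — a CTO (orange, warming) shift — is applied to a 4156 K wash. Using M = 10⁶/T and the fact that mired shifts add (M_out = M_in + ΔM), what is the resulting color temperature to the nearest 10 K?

M_in = 10⁶/4156 = 240.62 mireds.
M_out = 240.62 + (+185) = 425.62 mireds.
T_out = 10⁶/425.62 = 2349.5 K → 2350 K.

2350 K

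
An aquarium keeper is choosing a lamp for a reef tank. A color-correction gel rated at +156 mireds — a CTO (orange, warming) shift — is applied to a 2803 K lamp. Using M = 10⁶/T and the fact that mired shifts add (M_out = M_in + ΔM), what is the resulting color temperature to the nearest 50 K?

1950 K

M_in = 10⁶/2803 = 356.76 mireds.
M_out = 356.76 + (+156) = 512.76 mireds.
T_out = 10⁶/512.76 = 1950.2 K → 1950 K.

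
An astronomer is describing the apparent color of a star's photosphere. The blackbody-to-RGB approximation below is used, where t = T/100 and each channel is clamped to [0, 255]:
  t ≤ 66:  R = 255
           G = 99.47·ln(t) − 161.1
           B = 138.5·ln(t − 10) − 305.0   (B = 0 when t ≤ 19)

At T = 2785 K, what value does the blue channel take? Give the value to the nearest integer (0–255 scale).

t = 2785/100 = 27.85; the t ≤ 66 branch applies.
B = 138.5·ln(27.85 − 10) − 305.0 = 138.5·ln 17.85 − 305.0 = 138.5·2.8820 − 305.0 = 94.157.
Rounded: 94.

94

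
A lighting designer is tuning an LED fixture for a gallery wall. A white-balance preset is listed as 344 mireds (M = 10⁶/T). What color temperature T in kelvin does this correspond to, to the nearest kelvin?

T = 10⁶ / 344 = 2906.98 K → 2907 K.

2907 K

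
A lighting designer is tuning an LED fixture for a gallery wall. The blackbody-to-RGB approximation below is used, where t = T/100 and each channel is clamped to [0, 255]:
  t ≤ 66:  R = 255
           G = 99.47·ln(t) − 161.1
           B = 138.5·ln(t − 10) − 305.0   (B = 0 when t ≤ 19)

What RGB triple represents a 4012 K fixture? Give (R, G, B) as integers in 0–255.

t = 4012/100 = 40.12; the t ≤ 66 branch applies.
R = 255 by definition for t ≤ 66.
G = 99.47·ln 40.12 − 161.1 = 99.47·3.6919 − 161.1 = 206.131.
B = 138.5·ln(40.12 − 10) − 305.0 = 138.5·ln 30.12 − 305.0 = 138.5·3.4052 − 305.0 = 166.619.
Rounded: (255, 206, 167).

(255, 206, 167)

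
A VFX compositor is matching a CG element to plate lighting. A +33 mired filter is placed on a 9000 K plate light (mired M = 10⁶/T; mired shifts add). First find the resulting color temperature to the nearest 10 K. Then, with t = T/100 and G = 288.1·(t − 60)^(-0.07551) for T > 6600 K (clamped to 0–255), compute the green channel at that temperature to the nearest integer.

M_in = 10⁶/9000 = 111.11; M_out = 111.11 + (+33) = 144.11.
T_out = 10⁶/144.11 = 6939.1 K → 6940 K; t = 69.4.
G = 288.1·(69.4 − 60)^(-0.07551) = 288.1·9.4^(-0.07551) = 288.1·0.84434 = 243.255.
Rounded: 243.

243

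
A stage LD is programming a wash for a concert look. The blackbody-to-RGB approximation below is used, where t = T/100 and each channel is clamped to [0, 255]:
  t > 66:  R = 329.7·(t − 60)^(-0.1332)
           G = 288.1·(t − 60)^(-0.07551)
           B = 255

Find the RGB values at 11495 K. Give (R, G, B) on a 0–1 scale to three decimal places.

t = 11495/100 = 114.95; the t > 66 branch applies.
R = 329.7·(114.95 − 60)^(-0.1332) = 329.7·54.95^(-0.1332) = 329.7·0.58646 = 193.355.
G = 288.1·(114.95 − 60)^(-0.07551) = 288.1·54.95^(-0.07551) = 288.1·0.73895 = 212.891.
B = 255 by definition for t > 66.
Dividing each by 255: (0.7583, 0.8349, 1.0000) → (0.758, 0.835, 1.000).

(0.758, 0.835, 1.000)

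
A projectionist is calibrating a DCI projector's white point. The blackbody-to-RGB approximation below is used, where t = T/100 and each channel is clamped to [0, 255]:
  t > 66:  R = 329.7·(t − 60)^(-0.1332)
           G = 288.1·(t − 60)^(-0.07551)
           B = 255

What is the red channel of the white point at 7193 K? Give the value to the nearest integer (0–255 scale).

237

t = 7193/100 = 71.93; the t > 66 branch applies.
R = 329.7·(71.93 − 60)^(-0.1332) = 329.7·11.93^(-0.1332) = 329.7·0.71877 = 236.979.
Rounded: 237.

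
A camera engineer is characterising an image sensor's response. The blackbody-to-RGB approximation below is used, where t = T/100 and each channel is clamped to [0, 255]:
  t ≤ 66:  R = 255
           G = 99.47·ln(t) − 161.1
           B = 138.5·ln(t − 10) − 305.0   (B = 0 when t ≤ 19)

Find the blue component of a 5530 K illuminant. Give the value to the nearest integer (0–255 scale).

t = 5530/100 = 55.3; the t ≤ 66 branch applies.
B = 138.5·ln(55.3 − 10) − 305.0 = 138.5·ln 45.3 − 305.0 = 138.5·3.8133 − 305.0 = 223.143.
Rounded: 223.

223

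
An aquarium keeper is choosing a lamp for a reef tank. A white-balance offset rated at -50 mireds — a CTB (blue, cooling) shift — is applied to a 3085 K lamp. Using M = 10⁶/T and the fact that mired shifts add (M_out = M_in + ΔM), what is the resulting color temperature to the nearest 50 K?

M_in = 10⁶/3085 = 324.15 mireds.
M_out = 324.15 + (-50) = 274.15 mireds.
T_out = 10⁶/274.15 = 3647.7 K → 3650 K.

3650 K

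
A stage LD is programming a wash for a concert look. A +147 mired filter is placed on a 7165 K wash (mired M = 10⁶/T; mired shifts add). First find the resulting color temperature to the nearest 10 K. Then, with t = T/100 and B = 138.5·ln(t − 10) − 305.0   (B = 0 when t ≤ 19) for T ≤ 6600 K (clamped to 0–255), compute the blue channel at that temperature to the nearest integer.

140

M_in = 10⁶/7165 = 139.57; M_out = 139.57 + (+147) = 286.57.
T_out = 10⁶/286.57 = 3489.6 K → 3490 K; t = 34.9.
B = 138.5·ln(34.9 − 10) − 305.0 = 138.5·ln 24.9 − 305.0 = 138.5·3.2149 − 305.0 = 140.259.
Rounded: 140.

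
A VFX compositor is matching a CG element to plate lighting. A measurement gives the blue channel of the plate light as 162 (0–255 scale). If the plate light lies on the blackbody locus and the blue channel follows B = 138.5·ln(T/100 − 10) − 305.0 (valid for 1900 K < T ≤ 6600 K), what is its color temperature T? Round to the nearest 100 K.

ln(t − 10) = (162 + 305.0) / 138.5 = 3.3718.
t − 10 = e^3.3718 = 29.132, so t = 39.132.
T = 100·t = 3913 K → 3900 K to the nearest 100 K.

3900 K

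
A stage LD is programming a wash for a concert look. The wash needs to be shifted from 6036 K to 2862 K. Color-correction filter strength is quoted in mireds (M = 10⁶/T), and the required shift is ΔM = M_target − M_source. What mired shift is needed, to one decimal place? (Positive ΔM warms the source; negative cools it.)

M_source = 10⁶/6036 = 165.673; M_target = 10⁶/2862 = 349.406.
ΔM = 349.406 − 165.673 = 183.733 → +183.7 mireds, a warming shift.

+183.7 mireds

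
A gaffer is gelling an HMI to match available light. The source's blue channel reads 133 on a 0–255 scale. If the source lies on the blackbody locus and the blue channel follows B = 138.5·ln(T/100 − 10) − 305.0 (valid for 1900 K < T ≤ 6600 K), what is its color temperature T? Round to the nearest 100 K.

ln(t − 10) = (133 + 305.0) / 138.5 = 3.1625.
t − 10 = e^3.1625 = 23.629, so t = 33.629.
T = 100·t = 3363 K → 3400 K to the nearest 100 K.

3400 K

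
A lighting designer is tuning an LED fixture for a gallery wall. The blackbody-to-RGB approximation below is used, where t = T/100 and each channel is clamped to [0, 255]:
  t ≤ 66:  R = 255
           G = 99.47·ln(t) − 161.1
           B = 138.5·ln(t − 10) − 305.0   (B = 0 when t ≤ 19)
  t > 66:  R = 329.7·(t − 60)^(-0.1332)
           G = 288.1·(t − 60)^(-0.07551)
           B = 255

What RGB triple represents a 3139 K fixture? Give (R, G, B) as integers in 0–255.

t = 3139/100 = 31.39; the t ≤ 66 branch applies.
R = 255 by definition for t ≤ 66.
G = 99.47·ln 31.39 − 161.1 = 99.47·3.4465 − 161.1 = 181.722.
B = 138.5·ln(31.39 − 10) − 305.0 = 138.5·ln 21.39 − 305.0 = 138.5·3.0629 − 305.0 = 119.215.
Rounded: (255, 182, 119).

(255, 182, 119)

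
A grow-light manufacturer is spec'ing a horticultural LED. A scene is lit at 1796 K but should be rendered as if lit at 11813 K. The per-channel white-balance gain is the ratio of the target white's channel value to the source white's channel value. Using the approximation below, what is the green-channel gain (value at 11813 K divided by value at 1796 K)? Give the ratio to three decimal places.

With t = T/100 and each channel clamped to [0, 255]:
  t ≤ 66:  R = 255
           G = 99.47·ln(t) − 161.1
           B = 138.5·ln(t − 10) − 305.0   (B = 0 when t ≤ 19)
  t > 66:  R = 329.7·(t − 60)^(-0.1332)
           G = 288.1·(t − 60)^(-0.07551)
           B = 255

At 1796 K (t = 17.96):
  G = 99.47·ln 17.96 − 161.1 = 99.47·2.8881 − 161.1 = 126.184.
At 11813 K (t = 118.13):
  G = 288.1·(118.13 − 60)^(-0.07551) = 288.1·58.13^(-0.07551) = 288.1·0.73582 = 211.989.
Gain = 211.989 / 126.184 = 1.6800 → 1.680.

1.680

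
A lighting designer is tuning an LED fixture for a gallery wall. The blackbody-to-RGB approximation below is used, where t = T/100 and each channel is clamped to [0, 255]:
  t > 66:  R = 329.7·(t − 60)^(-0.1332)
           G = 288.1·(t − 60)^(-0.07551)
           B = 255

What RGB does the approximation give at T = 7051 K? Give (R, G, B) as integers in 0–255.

(241, 241, 255)

t = 7051/100 = 70.51; the t > 66 branch applies.
R = 329.7·(70.51 − 60)^(-0.1332) = 329.7·10.51^(-0.1332) = 329.7·0.73101 = 241.014.
G = 288.1·(70.51 − 60)^(-0.07551) = 288.1·10.51^(-0.07551) = 288.1·0.83726 = 241.214.
B = 255 by definition for t > 66.
Rounded: (241, 241, 255).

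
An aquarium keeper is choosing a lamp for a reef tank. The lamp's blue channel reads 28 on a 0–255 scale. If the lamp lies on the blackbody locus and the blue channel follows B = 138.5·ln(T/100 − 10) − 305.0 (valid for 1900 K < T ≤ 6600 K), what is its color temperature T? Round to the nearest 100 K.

2100 K

ln(t − 10) = (28 + 305.0) / 138.5 = 2.4043.
t − 10 = e^2.4043 = 11.071, so t = 21.071.
T = 100·t = 2107 K → 2100 K to the nearest 100 K.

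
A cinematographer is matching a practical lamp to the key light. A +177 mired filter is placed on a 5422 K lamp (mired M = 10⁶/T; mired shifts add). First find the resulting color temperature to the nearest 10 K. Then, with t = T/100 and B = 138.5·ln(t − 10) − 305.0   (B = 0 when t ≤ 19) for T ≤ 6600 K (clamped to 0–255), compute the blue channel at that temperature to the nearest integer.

M_in = 10⁶/5422 = 184.43; M_out = 184.43 + (+177) = 361.43.
T_out = 10⁶/361.43 = 2766.8 K → 2770 K; t = 27.7.
B = 138.5·ln(27.7 − 10) − 305.0 = 138.5·ln 17.7 − 305.0 = 138.5·2.8736 − 305.0 = 92.989.
Rounded: 93.

93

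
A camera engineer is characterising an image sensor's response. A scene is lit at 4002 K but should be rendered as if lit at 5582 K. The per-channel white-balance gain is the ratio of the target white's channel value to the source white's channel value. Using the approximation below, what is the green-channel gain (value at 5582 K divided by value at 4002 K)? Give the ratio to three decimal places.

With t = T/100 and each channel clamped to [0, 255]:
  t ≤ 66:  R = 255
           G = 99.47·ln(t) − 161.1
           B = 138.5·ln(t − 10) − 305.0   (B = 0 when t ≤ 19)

At 4002 K (t = 40.02):
  G = 99.47·ln 40.02 − 161.1 = 99.47·3.6894 − 161.1 = 205.883.
At 5582 K (t = 55.82):
  G = 99.47·ln 55.82 − 161.1 = 99.47·4.0221 − 161.1 = 238.981.
Gain = 238.981 / 205.883 = 1.1608 → 1.161.

1.161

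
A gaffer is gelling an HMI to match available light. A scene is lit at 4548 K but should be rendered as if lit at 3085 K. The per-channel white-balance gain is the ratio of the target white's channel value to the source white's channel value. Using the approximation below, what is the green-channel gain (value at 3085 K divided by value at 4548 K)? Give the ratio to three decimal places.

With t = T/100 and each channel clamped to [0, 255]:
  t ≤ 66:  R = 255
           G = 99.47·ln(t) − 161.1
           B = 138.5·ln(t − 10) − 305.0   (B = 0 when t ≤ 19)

At 4548 K (t = 45.48):
  G = 99.47·ln 45.48 − 161.1 = 99.47·3.8173 − 161.1 = 218.604.
At 3085 K (t = 30.85):
  G = 99.47·ln 30.85 − 161.1 = 99.47·3.4291 − 161.1 = 179.996.
Gain = 179.996 / 218.604 = 0.8234 → 0.823.

0.823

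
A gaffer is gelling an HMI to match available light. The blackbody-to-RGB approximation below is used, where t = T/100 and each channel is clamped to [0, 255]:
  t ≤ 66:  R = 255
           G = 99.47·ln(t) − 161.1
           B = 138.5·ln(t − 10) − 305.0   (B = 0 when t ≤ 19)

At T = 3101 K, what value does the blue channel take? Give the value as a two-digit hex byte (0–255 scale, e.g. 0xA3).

t = 3101/100 = 31.01; the t ≤ 66 branch applies.
B = 138.5·ln(31.01 − 10) − 305.0 = 138.5·ln 21.01 − 305.0 = 138.5·3.0450 − 305.0 = 116.732.
Rounded: 117; in hex, 0x75.

0x75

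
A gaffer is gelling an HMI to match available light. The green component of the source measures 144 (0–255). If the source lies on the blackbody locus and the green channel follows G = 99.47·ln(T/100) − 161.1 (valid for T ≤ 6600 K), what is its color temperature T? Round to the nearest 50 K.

ln t = (144 + 161.1) / 99.47 = 3.0673.
t = e^3.0673 = 21.483.
T = 100·t = 2148 K → 2150 K to the nearest 50 K.

2150 K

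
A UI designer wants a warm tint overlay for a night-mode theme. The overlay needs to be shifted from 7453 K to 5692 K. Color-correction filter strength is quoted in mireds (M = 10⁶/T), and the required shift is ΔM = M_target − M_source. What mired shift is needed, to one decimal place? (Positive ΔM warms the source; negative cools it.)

+41.5 mireds

M_source = 10⁶/7453 = 134.174; M_target = 10⁶/5692 = 175.685.
ΔM = 175.685 − 134.174 = 41.511 → +41.5 mireds, a warming shift.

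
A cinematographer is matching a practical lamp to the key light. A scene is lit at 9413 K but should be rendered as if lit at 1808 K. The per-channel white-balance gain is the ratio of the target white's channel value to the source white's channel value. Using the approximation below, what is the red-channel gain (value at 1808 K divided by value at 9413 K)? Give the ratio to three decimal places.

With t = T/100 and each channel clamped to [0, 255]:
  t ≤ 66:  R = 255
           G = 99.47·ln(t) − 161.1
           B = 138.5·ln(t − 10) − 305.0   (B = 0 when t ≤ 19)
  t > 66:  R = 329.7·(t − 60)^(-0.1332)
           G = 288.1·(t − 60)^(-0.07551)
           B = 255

1.238

At 9413 K (t = 94.13):
  R = 329.7·(94.13 − 60)^(-0.1332) = 329.7·34.13^(-0.1332) = 329.7·0.62487 = 206.018.
At 1808 K (t = 18.08):
  R = 255 by definition for t ≤ 66.
Gain = 255.000 / 206.018 = 1.2378 → 1.238.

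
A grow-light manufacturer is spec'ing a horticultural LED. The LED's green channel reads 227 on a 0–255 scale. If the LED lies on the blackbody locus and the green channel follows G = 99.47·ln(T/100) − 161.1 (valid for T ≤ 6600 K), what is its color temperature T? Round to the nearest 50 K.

4950 K

ln t = (227 + 161.1) / 99.47 = 3.9017.
t = e^3.9017 = 49.485.
T = 100·t = 4949 K → 4950 K to the nearest 50 K.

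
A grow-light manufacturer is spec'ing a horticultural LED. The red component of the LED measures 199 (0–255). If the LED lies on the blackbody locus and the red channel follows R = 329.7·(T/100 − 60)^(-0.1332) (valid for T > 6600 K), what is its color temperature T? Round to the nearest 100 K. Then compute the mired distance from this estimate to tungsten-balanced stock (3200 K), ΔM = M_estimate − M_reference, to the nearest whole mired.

(t − 60)^(-0.1332) = 199/329.7 = 0.60358.
t − 60 = 0.60358^(1/-0.1332) = 0.60358^(-7.508) = 44.273, so t = 104.273.
T = 100·t = 10427 K → 10400 K to the nearest 100 K.
M_estimate = 10⁶/10400 = 96.15; M_reference = 10⁶/3200 = 312.50.
ΔM = 96.15 − 312.50 = -216.35 → -216 mireds.

-216 mireds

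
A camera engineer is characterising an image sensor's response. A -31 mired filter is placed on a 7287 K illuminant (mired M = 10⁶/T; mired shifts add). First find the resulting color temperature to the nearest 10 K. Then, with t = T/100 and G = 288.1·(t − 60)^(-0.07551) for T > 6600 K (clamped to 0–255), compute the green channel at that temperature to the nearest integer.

221

M_in = 10⁶/7287 = 137.23; M_out = 137.23 + (-31) = 106.23.
T_out = 10⁶/106.23 = 9413.5 K → 9410 K; t = 94.1.
G = 288.1·(94.1 − 60)^(-0.07551) = 288.1·34.1^(-0.07551) = 288.1·0.76606 = 220.701.
Rounded: 221.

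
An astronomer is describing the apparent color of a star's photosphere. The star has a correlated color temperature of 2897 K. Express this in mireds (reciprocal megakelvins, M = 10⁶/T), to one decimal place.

345.2 mireds

M = 10⁶ / 2897 = 345.185 → 345.2 mireds.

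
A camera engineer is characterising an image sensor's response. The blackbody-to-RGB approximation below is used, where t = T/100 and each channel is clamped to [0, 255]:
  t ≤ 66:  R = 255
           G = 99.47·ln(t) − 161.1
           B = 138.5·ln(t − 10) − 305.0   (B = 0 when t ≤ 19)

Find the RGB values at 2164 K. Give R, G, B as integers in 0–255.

t = 2164/100 = 21.64; the t ≤ 66 branch applies.
R = 255 by definition for t ≤ 66.
G = 99.47·ln 21.64 − 161.1 = 99.47·3.0745 − 161.1 = 144.725.
B = 138.5·ln(21.64 − 10) − 305.0 = 138.5·ln 11.64 − 305.0 = 138.5·2.4544 − 305.0 = 34.941.
Rounded: (255, 145, 35).

R=255, G=145, B=35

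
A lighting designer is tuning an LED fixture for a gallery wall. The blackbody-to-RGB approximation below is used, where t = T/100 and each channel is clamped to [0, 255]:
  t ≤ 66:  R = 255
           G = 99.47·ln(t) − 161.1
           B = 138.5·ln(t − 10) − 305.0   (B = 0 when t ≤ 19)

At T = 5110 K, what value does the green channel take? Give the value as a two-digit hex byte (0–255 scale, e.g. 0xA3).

t = 5110/100 = 51.1; the t ≤ 66 branch applies.
G = 99.47·ln 51.1 − 161.1 = 99.47·3.9338 − 161.1 = 230.194.
Rounded: 230; in hex, 0xE6.

0xE6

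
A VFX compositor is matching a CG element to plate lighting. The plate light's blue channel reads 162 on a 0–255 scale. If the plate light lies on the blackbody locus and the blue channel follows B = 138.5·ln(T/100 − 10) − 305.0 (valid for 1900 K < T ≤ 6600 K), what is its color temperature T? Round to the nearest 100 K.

ln(t − 10) = (162 + 305.0) / 138.5 = 3.3718.
t − 10 = e^3.3718 = 29.132, so t = 39.132.
T = 100·t = 3913 K → 3900 K to the nearest 100 K.

3900 K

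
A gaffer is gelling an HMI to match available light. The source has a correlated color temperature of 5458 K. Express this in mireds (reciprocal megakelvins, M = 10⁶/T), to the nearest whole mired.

M = 10⁶ / 5458 = 183.217 → 183 mireds.

183 mireds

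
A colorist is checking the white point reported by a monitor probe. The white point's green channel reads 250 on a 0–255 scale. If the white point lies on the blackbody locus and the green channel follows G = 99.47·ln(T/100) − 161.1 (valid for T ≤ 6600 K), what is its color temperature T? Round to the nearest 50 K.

6250 K

ln t = (250 + 161.1) / 99.47 = 4.1329.
t = e^4.1329 = 62.359.
T = 100·t = 6236 K → 6250 K to the nearest 50 K.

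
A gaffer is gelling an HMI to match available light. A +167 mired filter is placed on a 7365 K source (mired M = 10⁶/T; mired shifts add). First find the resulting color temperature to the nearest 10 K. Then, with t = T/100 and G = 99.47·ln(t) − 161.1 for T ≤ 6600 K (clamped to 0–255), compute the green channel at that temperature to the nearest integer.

M_in = 10⁶/7365 = 135.78; M_out = 135.78 + (+167) = 302.78.
T_out = 10⁶/302.78 = 3302.8 K → 3300 K; t = 33.
G = 99.47·ln 33 − 161.1 = 99.47·3.4965 − 161.1 = 186.698.
Rounded: 187.

187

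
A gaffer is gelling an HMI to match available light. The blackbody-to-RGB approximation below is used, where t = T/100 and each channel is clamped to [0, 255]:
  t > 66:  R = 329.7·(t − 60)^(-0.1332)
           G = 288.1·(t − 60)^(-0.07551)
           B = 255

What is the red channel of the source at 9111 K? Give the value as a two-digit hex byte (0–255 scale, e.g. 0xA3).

t = 9111/100 = 91.11; the t > 66 branch applies.
R = 329.7·(91.11 − 60)^(-0.1332) = 329.7·31.11^(-0.1332) = 329.7·0.63262 = 208.576.
Rounded: 209; in hex, 0xD1.

0xD1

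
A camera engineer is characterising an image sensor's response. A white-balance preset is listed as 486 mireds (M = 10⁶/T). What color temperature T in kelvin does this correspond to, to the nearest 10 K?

2060 K

T = 10⁶ / 486 = 2057.61 K → 2060 K.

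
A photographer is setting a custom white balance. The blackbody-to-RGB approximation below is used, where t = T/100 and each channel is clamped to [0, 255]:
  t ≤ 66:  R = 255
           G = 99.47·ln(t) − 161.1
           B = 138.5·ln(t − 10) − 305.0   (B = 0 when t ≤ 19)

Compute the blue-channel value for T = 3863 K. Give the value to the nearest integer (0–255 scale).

t = 3863/100 = 38.63; the t ≤ 66 branch applies.
B = 138.5·ln(38.63 − 10) − 305.0 = 138.5·ln 28.63 − 305.0 = 138.5·3.3545 − 305.0 = 159.592.
Rounded: 160.

160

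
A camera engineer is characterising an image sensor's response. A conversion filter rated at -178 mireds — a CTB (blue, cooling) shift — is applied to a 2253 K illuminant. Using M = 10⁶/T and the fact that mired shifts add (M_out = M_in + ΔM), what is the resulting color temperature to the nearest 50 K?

3750 K

M_in = 10⁶/2253 = 443.85 mireds.
M_out = 443.85 + (-178) = 265.85 mireds.
T_out = 10⁶/265.85 = 3761.5 K → 3750 K.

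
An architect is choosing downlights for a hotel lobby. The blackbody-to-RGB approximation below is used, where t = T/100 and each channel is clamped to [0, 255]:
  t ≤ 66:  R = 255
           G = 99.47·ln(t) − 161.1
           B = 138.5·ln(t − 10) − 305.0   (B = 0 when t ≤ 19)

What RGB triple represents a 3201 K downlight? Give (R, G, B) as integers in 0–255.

t = 3201/100 = 32.01; the t ≤ 66 branch applies.
R = 255 by definition for t ≤ 66.
G = 99.47·ln 32.01 − 161.1 = 99.47·3.4660 − 161.1 = 183.668.
B = 138.5·ln(32.01 − 10) − 305.0 = 138.5·ln 22.01 − 305.0 = 138.5·3.0915 − 305.0 = 123.172.
Rounded: (255, 184, 123).

(255, 184, 123)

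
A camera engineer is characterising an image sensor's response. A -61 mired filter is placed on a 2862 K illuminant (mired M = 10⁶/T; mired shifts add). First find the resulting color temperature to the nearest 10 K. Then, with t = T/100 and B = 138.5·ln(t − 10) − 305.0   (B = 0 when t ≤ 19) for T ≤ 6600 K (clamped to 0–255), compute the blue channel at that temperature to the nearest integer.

M_in = 10⁶/2862 = 349.41; M_out = 349.41 + (-61) = 288.41.
T_out = 10⁶/288.41 = 3467.3 K → 3470 K; t = 34.7.
B = 138.5·ln(34.7 − 10) − 305.0 = 138.5·ln 24.7 − 305.0 = 138.5·3.2068 − 305.0 = 139.142.
Rounded: 139.

139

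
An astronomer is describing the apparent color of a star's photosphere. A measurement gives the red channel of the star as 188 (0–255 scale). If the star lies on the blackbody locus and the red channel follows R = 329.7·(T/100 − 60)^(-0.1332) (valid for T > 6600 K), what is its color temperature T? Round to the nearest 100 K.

(t − 60)^(-0.1332) = 188/329.7 = 0.57022.
t − 60 = 0.57022^(1/-0.1332) = 0.57022^(-7.508) = 67.848, so t = 127.848.
T = 100·t = 12785 K → 12800 K to the nearest 100 K.

12800 K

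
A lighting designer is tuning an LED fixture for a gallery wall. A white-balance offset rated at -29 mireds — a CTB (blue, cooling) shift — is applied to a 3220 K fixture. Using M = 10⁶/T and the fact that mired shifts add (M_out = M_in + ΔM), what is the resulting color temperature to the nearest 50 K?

M_in = 10⁶/3220 = 310.56 mireds.
M_out = 310.56 + (-29) = 281.56 mireds.
T_out = 10⁶/281.56 = 3551.7 K → 3550 K.

3550 K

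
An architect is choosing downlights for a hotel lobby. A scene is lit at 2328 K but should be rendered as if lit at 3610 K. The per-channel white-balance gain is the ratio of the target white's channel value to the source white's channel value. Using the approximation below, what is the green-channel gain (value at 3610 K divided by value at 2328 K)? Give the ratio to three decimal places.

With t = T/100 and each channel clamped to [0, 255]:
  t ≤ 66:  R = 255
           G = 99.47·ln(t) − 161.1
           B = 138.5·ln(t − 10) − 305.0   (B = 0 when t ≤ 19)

1.287

At 2328 K (t = 23.28):
  G = 99.47·ln 23.28 − 161.1 = 99.47·3.1476 − 161.1 = 151.991.
At 3610 K (t = 36.1):
  G = 99.47·ln 36.1 − 161.1 = 99.47·3.5863 − 161.1 = 195.629.
Gain = 195.629 / 151.991 = 1.2871 → 1.287.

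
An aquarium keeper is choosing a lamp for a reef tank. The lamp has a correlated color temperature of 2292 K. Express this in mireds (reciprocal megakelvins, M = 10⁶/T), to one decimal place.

M = 10⁶ / 2292 = 436.300 → 436.3 mireds.

436.3 mireds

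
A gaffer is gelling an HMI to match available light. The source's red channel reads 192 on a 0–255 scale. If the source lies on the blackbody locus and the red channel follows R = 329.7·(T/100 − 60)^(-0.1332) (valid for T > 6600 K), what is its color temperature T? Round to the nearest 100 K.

11800 K

(t − 60)^(-0.1332) = 192/329.7 = 0.58235.
t − 60 = 0.58235^(1/-0.1332) = 0.58235^(-7.508) = 57.929, so t = 117.929.
T = 100·t = 11793 K → 11800 K to the nearest 100 K.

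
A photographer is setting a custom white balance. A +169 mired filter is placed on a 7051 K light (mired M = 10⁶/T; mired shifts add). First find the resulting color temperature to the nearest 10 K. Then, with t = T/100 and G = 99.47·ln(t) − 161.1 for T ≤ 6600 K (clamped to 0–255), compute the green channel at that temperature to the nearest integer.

M_in = 10⁶/7051 = 141.82; M_out = 141.82 + (+169) = 310.82.
T_out = 10⁶/310.82 = 3217.3 K → 3220 K; t = 32.2.
G = 99.47·ln 32.2 − 161.1 = 99.47·3.4720 − 161.1 = 184.257.
Rounded: 184.

184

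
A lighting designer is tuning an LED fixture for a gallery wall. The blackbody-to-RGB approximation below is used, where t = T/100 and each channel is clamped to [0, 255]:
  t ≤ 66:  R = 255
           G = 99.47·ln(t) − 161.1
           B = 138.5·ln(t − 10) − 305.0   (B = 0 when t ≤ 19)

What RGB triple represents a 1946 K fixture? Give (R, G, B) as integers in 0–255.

(255, 134, 6)

t = 1946/100 = 19.46; the t ≤ 66 branch applies.
R = 255 by definition for t ≤ 66.
G = 99.47·ln 19.46 − 161.1 = 99.47·2.9684 − 161.1 = 134.163.
B = 138.5·ln(19.46 − 10) − 305.0 = 138.5·ln 9.46 − 305.0 = 138.5·2.2471 − 305.0 = 6.220.
Rounded: (255, 134, 6).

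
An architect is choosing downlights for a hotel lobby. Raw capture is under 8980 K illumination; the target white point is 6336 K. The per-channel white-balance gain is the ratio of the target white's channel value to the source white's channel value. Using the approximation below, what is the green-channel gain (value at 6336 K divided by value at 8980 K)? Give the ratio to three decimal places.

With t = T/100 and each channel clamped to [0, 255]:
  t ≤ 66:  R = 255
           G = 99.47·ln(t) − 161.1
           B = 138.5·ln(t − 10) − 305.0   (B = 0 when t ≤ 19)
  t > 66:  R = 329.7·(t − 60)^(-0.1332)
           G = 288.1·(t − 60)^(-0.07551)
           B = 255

1.128

At 8980 K (t = 89.8):
  G = 288.1·(89.8 − 60)^(-0.07551) = 288.1·29.8^(-0.07551) = 288.1·0.77389 = 222.959.
At 6336 K (t = 63.36):
  G = 99.47·ln 63.36 − 161.1 = 99.47·4.1488 − 161.1 = 251.584.
Gain = 251.584 / 222.959 = 1.1284 → 1.128.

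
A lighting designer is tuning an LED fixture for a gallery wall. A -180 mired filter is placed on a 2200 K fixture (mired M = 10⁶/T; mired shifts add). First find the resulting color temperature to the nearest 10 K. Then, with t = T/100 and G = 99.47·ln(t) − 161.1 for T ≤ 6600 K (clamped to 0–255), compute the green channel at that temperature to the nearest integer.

196

M_in = 10⁶/2200 = 454.55; M_out = 454.55 + (-180) = 274.55.
T_out = 10⁶/274.55 = 3642.4 K → 3640 K; t = 36.4.
G = 99.47·ln 36.4 − 161.1 = 99.47·3.5946 − 161.1 = 196.452.
Rounded: 196.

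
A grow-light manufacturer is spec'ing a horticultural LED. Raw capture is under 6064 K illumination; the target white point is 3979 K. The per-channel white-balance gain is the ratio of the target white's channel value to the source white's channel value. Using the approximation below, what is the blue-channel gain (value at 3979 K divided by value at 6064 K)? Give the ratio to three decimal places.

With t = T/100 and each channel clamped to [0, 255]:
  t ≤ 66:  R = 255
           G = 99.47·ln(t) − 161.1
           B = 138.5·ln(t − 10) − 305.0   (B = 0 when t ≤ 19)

At 6064 K (t = 60.64):
  B = 138.5·ln(60.64 − 10) − 305.0 = 138.5·ln 50.64 − 305.0 = 138.5·3.9247 − 305.0 = 238.577.
At 3979 K (t = 39.79):
  B = 138.5·ln(39.79 − 10) − 305.0 = 138.5·ln 29.79 − 305.0 = 138.5·3.3942 − 305.0 = 165.093.
Gain = 165.093 / 238.577 = 0.6920 → 0.692.

0.692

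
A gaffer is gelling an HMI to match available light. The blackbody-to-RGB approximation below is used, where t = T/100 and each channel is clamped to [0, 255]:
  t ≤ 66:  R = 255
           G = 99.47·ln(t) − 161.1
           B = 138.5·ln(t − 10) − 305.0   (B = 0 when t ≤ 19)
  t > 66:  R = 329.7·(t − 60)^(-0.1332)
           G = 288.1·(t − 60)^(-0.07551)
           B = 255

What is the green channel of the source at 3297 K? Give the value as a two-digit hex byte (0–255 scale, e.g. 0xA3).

t = 3297/100 = 32.97; the t ≤ 66 branch applies.
G = 99.47·ln 32.97 − 161.1 = 99.47·3.4956 − 161.1 = 186.607.
Rounded: 187; in hex, 0xBB.

0xBB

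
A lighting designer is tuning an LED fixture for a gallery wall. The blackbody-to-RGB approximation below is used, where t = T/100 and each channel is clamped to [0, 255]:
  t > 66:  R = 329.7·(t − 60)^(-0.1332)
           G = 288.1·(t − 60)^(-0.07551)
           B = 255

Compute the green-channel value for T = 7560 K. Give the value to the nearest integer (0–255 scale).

234

t = 7560/100 = 75.6; the t > 66 branch applies.
G = 288.1·(75.6 − 60)^(-0.07551) = 288.1·15.6^(-0.07551) = 288.1·0.81266 = 234.126.
Rounded: 234.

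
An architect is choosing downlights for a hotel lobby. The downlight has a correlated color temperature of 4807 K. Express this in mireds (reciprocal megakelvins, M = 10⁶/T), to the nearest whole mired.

M = 10⁶ / 4807 = 208.030 → 208 mireds.

208 mireds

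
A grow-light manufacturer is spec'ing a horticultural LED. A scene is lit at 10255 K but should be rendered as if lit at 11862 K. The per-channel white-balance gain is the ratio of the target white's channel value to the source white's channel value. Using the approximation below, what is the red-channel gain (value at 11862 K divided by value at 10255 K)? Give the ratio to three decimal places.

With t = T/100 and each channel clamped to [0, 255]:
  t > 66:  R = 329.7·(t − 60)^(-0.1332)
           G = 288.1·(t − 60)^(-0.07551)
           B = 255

At 10255 K (t = 102.55):
  R = 329.7·(102.55 − 60)^(-0.1332) = 329.7·42.55^(-0.1332) = 329.7·0.60678 = 200.055.
At 11862 K (t = 118.62):
  R = 329.7·(118.62 − 60)^(-0.1332) = 329.7·58.62^(-0.1332) = 329.7·0.58143 = 191.697.
Gain = 191.697 / 200.055 = 0.9582 → 0.958.

0.958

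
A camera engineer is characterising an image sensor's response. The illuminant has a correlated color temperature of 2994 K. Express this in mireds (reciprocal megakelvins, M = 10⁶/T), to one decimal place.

334.0 mireds

M = 10⁶ / 2994 = 334.001 → 334.0 mireds.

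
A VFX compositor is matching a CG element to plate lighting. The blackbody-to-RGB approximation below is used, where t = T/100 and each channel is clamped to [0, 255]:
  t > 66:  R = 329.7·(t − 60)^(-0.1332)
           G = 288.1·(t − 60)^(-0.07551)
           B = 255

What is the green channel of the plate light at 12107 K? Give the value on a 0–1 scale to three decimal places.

t = 12107/100 = 121.07; the t > 66 branch applies.
G = 288.1·(121.07 − 60)^(-0.07551) = 288.1·61.07^(-0.07551) = 288.1·0.73308 = 211.201.
On a 0–1 scale: 211.201/255 = 0.8282 → 0.828.

0.828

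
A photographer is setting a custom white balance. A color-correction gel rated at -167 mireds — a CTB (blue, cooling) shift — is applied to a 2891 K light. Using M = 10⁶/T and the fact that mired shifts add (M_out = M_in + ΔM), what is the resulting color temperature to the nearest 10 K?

M_in = 10⁶/2891 = 345.90 mireds.
M_out = 345.90 + (-167) = 178.90 mireds.
T_out = 10⁶/178.90 = 5589.7 K → 5590 K.

5590 K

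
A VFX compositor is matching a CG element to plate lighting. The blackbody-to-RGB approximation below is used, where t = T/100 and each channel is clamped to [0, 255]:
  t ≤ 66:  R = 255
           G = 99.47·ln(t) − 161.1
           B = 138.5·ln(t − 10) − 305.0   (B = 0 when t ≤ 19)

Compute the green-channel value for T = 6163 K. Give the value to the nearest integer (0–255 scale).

t = 6163/100 = 61.63; the t ≤ 66 branch applies.
G = 99.47·ln 61.63 − 161.1 = 99.47·4.1211 − 161.1 = 248.831.
Rounded: 249.

249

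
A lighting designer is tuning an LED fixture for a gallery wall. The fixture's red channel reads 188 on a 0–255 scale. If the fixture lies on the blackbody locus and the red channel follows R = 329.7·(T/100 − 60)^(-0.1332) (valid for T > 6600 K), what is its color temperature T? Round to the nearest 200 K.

12800 K

(t − 60)^(-0.1332) = 188/329.7 = 0.57022.
t − 60 = 0.57022^(1/-0.1332) = 0.57022^(-7.508) = 67.848, so t = 127.848.
T = 100·t = 12785 K → 12800 K to the nearest 200 K.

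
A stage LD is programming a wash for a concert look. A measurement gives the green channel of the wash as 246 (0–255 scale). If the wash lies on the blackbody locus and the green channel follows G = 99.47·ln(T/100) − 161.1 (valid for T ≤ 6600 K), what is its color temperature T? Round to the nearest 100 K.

ln t = (246 + 161.1) / 99.47 = 4.0927.
t = e^4.0927 = 59.901.
T = 100·t = 5990 K → 6000 K to the nearest 100 K.

6000 K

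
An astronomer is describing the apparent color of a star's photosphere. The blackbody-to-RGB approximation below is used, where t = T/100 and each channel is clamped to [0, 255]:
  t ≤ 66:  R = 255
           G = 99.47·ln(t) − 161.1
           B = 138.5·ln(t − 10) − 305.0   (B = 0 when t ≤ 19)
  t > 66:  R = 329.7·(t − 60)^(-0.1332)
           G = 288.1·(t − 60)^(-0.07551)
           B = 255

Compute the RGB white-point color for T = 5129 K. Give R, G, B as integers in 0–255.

R=255, G=231, B=210

t = 5129/100 = 51.29; the t ≤ 66 branch applies.
R = 255 by definition for t ≤ 66.
G = 99.47·ln 51.29 − 161.1 = 99.47·3.9375 − 161.1 = 230.563.
B = 138.5·ln(51.29 − 10) − 305.0 = 138.5·ln 41.29 − 305.0 = 138.5·3.7206 − 305.0 = 210.306.
Rounded: (255, 231, 210).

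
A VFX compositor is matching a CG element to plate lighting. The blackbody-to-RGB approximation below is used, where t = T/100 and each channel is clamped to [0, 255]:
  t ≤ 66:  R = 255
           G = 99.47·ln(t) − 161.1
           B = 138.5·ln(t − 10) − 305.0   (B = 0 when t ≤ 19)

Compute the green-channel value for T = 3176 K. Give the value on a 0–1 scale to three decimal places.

0.717

t = 3176/100 = 31.76; the t ≤ 66 branch applies.
G = 99.47·ln 31.76 − 161.1 = 99.47·3.4582 − 161.1 = 182.888.
On a 0–1 scale: 182.888/255 = 0.7172 → 0.717.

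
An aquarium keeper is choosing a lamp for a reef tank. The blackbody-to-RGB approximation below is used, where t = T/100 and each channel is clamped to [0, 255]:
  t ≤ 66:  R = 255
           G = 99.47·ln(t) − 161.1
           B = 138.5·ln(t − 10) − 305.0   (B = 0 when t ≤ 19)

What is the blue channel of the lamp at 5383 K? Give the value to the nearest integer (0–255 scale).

219

t = 5383/100 = 53.83; the t ≤ 66 branch applies.
B = 138.5·ln(53.83 − 10) − 305.0 = 138.5·ln 43.83 − 305.0 = 138.5·3.7803 − 305.0 = 218.574.
Rounded: 219.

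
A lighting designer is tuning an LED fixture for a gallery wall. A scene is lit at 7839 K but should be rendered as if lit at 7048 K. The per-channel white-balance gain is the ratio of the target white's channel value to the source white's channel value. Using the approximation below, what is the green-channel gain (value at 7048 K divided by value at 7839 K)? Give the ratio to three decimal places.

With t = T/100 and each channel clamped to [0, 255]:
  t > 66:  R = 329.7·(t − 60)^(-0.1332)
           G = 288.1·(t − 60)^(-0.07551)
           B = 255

At 7839 K (t = 78.39):
  G = 288.1·(78.39 − 60)^(-0.07551) = 288.1·18.39^(-0.07551) = 288.1·0.80262 = 231.236.
At 7048 K (t = 70.48):
  G = 288.1·(70.48 − 60)^(-0.07551) = 288.1·10.48^(-0.07551) = 288.1·0.83744 = 241.266.
Gain = 241.266 / 231.236 = 1.0434 → 1.043.

1.043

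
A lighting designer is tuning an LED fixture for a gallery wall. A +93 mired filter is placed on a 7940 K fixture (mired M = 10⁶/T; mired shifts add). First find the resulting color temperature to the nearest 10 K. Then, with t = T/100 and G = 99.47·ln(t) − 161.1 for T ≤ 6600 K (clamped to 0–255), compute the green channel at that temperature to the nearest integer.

M_in = 10⁶/7940 = 125.94; M_out = 125.94 + (+93) = 218.94.
T_out = 10⁶/218.94 = 4567.4 K → 4570 K; t = 45.7.
G = 99.47·ln 45.7 − 161.1 = 99.47·3.8221 − 161.1 = 219.084.
Rounded: 219.

219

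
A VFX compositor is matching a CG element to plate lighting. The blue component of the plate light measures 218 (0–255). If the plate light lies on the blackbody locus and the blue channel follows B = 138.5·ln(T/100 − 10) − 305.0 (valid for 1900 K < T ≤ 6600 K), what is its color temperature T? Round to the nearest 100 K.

ln(t − 10) = (218 + 305.0) / 138.5 = 3.7762.
t − 10 = e^3.7762 = 43.649, so t = 53.649.
T = 100·t = 5365 K → 5400 K to the nearest 100 K.

5400 K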